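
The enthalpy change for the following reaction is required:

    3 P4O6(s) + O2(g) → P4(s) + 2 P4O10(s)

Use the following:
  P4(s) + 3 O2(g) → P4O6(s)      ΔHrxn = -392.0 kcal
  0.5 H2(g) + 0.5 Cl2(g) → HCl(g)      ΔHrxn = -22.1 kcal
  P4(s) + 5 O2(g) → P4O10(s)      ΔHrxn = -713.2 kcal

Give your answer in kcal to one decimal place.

ΔHrxn = -250.4 kcal

equation 1 reversed and × 3: (-3)·(-392.0) = +1176.0 kcal
equation 2: not needed.
equation 3 × 2: (2)·(-713.2) = -1426.4 kcal
Combining the equations, ΔHrxn = (-3)·(-392.0) + (2)·(-713.2) = -250.4 kcal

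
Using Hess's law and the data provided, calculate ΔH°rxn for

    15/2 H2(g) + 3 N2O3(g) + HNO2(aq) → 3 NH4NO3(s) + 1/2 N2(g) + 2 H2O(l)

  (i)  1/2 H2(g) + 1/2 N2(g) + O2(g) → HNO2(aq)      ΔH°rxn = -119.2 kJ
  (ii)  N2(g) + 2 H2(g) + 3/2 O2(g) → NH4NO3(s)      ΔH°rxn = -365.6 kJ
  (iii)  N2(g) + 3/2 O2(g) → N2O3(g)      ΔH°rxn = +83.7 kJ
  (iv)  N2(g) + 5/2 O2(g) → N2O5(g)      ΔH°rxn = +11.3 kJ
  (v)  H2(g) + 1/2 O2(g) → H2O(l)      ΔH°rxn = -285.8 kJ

(i) reversed (reverse to put HNO2(aq) on the reactant side): +119.2 kJ
(ii) × 3 (×3 to match 3 NH4NO3(s) in the target): (3)·(-365.6) = -1096.8 kJ
(iii) reversed and × 3 (N2O3(g) must end up as a reactant; scale by 3 for the 3 N2O3(g)): (-3)·(+83.7) = -251.1 kJ
(iv): not needed (N2O5(g) appears nowhere else).
(v) × 2 (scale by 2 for the 2 H2O(l)): (2)·(-285.8) = -571.6 kJ
ΔH°rxn = (+119.2) + (-1096.8) + (-251.1) + (-571.6) = -1800.3 kJ

ΔH°rxn = -1800.3 kJ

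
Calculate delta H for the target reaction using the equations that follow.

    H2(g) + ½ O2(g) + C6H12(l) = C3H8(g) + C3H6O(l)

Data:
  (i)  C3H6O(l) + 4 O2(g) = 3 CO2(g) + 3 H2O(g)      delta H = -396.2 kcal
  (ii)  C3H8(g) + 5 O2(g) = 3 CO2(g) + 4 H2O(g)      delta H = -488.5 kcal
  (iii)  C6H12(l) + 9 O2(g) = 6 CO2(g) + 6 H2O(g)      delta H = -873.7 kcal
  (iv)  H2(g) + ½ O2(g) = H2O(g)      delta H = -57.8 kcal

delta H = -46.8 kcal

(i) reversed: +396.2 kcal
(ii) reversed: +488.5 kcal
(iii) as written: -873.7 kcal
(iv) as written: -57.8 kcal
delta H = (+396.2) + (+488.5) + (-873.7) + (-57.8) = -46.8 kcal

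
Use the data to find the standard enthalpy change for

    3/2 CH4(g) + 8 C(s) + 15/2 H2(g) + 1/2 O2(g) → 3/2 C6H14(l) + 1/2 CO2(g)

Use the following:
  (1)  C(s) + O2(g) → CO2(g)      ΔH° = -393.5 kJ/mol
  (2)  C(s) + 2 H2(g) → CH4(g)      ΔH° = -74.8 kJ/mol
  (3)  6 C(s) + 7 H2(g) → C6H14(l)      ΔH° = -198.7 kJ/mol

ΔH° = -382.6 kJ/mol

(1) × 1/2 (×1/2 to match 1/2 CO2(g) in the target): (1/2)·(-393.5) = -196.75 kJ/mol
(2) reversed and × 3/2 (CH4(g) must end up as a reactant; ×3/2 to match 3/2 CH4(g) in the target): (-3/2)·(-74.8) = +112.2 kJ/mol
(3) × 3/2 (×3/2 to match 3/2 C6H14(l) in the target): (3/2)·(-198.7) = -298.05 kJ/mol
By Hess's law, ΔH° = (-196.75) + (+112.2) + (-298.05) = -382.6 kJ/mol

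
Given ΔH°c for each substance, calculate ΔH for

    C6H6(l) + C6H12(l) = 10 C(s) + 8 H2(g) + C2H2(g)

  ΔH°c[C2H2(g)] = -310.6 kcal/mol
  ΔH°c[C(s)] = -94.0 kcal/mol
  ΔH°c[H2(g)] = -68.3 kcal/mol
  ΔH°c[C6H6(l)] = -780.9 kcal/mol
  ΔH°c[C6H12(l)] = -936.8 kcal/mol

Using ΔH = Σ nΔHc°(reactants) − Σ nΔHc°(products):
= [1·(-780.9) + 1·(-936.8)] − [10·(-94.0) + 8·(-68.3) + 1·(-310.6)]
= 79.3 kcal/mol

ΔH = 79.3 kcal/mol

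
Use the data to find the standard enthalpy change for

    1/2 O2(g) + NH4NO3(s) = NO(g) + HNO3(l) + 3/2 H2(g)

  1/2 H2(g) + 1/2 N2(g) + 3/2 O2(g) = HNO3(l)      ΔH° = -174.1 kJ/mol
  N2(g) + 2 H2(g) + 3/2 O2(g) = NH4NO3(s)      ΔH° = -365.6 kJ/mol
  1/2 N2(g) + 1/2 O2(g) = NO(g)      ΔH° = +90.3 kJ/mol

ΔH° = 281.8 kJ/mol

equation 1 as written: -174.1 kJ/mol
equation 2 reversed: +365.6 kJ/mol
equation 3 as written: +90.3 kJ/mol
Combining the equations, ΔH° = (1)·(-174.1) + (-1)·(-365.6) + (1)·(+90.3) = 281.8 kJ/mol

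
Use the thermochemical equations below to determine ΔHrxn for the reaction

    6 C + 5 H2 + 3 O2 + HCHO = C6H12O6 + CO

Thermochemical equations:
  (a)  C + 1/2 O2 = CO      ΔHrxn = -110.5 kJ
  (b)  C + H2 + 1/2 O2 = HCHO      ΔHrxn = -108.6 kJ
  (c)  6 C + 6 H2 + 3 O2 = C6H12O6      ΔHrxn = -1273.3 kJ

(a) as written (CO already on the product side): -110.5 kJ
(b) reversed (reverse to put HCHO on the reactant side): +108.6 kJ
(c) as written (C6H12O6 already on the product side): -1273.3 kJ
By Hess's law, ΔHrxn = (1)·(-110.5) + (-1)·(-108.6) + (1)·(-1273.3) = -1275.2 kJ

ΔHrxn = -1275.2 kJ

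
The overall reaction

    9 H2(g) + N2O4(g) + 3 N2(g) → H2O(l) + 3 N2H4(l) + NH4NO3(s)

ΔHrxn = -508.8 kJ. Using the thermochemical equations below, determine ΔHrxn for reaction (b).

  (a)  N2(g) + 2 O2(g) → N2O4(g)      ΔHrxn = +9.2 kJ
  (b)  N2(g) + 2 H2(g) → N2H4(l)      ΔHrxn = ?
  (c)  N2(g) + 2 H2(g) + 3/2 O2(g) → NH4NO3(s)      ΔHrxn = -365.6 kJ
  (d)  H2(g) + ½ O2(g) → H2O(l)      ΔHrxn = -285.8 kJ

ΔHrxn = 50.6 kJ

(a) reversed: -9.2 kJ
(b) × 3: contributes 3·x
(c) as written: -365.6 kJ
(d) as written: -285.8 kJ
-508.8 = (-9.2) + (-365.6) + (-285.8) + 3·x
x = (-508.8 − (-660.6)) / (3) = 50.6 kJ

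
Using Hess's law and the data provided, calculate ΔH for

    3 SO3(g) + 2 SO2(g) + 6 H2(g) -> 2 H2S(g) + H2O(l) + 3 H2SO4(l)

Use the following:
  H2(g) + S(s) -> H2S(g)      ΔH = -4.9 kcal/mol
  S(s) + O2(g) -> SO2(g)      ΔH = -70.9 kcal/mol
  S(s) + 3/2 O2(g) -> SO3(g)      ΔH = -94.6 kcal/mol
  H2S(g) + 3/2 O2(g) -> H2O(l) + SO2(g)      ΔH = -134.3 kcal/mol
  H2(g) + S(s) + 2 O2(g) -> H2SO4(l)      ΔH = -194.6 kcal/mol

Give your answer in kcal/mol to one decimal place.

equation 1 × 3: (3)·(-4.9) = -14.7 kcal/mol
equation 2 reversed and × 3: (-3)·(-70.9) = +212.7 kcal/mol
equation 3 reversed and × 3 (reverse to put SO3(g) on the reactant side; scale by 3 for the 3 SO3(g)): (-3)·(-94.6) = +283.8 kcal/mol
equation 4 as written (H2O(l) already on the product side): -134.3 kcal/mol
equation 5 × 3 (×3 to match 3 H2SO4(l) in the target): (3)·(-194.6) = -583.8 kcal/mol
ΔH = (3)·(-4.9) + (-3)·(-70.9) + (-3)·(-94.6) + (1)·(-134.3) + (3)·(-194.6) = -236.3 kcal/mol

ΔH = -236.3 kcal/mol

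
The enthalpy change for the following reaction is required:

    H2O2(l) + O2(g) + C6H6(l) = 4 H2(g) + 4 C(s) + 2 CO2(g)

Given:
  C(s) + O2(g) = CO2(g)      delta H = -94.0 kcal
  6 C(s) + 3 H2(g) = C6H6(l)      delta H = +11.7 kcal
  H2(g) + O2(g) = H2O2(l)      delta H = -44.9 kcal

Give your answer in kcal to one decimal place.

delta H = -154.8 kcal

equation 1 × 2: (2)·(-94.0) = -188.0 kcal
equation 2 reversed: -11.7 kcal
equation 3 reversed: +44.9 kcal
Summing the manipulated equations, delta H = (2)·(-94.0) + (-1)·(+11.7) + (-1)·(-44.9) = -154.8 kcal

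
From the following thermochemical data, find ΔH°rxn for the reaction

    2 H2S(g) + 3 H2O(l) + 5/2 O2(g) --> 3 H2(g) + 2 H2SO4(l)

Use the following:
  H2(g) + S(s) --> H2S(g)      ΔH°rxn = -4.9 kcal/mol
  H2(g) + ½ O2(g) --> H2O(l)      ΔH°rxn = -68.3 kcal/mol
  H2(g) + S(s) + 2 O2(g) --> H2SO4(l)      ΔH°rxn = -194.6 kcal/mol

ΔH°rxn = -174.5 kcal/mol

equation 1 reversed and × 2 (H2S(g) must end up as a reactant; ×2 to match 2 H2S(g) in the target): (-2)·(-4.9) = +9.8 kcal/mol
equation 2 reversed and × 3 (reverse to put H2O(l) on the reactant side; scale by 3 for the 3 H2O(l)): (-3)·(-68.3) = +204.9 kcal/mol
equation 3 × 2 (×2 to match 2 H2SO4(l) in the target): (2)·(-194.6) = -389.2 kcal/mol
Since enthalpy is a state function, ΔH°rxn = (-2)·(-4.9) + (-3)·(-68.3) + (2)·(-194.6) = -174.5 kcal/mol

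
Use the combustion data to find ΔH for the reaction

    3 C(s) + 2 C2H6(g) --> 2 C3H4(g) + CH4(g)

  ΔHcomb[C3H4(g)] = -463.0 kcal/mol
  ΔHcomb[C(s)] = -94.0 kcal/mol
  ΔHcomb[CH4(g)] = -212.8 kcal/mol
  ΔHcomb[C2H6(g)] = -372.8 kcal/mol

ΔH = 111.2 kcal/mol

With combustion enthalpies, reactants minus products:
= [3·(-94.0) + 2·(-372.8)] − [2·(-463.0) + 1·(-212.8)]
= 111.2 kcal/mol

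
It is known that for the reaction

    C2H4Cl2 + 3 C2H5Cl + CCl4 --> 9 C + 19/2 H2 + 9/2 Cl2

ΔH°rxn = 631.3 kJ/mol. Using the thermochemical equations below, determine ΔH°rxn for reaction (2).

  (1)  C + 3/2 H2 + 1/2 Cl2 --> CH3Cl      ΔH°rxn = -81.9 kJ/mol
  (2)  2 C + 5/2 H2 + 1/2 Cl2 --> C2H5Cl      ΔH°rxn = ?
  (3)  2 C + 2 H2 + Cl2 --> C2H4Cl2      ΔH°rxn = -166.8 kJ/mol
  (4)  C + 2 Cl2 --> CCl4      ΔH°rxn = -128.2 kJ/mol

ΔH°rxn = -112.1 kJ/mol

(1): not needed.
(2) reversed and × 3: contributes −3·x
(3) reversed: +166.8 kJ/mol
(4) reversed: +128.2 kJ/mol
+631.3 = (+166.8) + (+128.2) − 3·x
x = (+631.3 − (+295.0)) / (-3) = -112.1 kJ/mol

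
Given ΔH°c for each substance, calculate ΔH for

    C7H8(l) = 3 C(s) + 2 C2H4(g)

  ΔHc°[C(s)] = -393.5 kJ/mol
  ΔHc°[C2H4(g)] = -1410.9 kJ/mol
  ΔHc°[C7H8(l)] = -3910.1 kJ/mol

Using ΔH = Σ nΔHc°(reactants) − Σ nΔHc°(products):
= [1·(-3910.1)] − [3·(-393.5) + 2·(-1410.9)]
= 92.2 kJ/mol

ΔH = 92.2 kJ/mol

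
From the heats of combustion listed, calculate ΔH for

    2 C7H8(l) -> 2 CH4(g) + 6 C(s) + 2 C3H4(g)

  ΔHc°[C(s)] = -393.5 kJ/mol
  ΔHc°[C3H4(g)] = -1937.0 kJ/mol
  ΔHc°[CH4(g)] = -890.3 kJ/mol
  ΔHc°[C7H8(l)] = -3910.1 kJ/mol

With combustion enthalpies, reactants minus products:
= [2·(-3910.1)] − [2·(-890.3) + 6·(-393.5) + 2·(-1937.0)]
= 195.4 kJ/mol

ΔH = 195.4 kJ/mol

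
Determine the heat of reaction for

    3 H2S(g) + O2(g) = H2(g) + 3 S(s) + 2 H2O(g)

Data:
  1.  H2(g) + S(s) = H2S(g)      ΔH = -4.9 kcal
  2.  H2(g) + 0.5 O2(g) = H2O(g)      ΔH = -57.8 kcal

eq. 1 reversed and × 3 (reverse to put H2S(g) on the reactant side; ×3 to match 3 H2S(g) in the target): (-3)·(-4.9) = +14.7 kcal
eq. 2 × 2 (×2 to match 2 H2O(g) in the target): (2)·(-57.8) = -115.6 kcal
Summing the manipulated equations, ΔH = (-3)·(-4.9) + (2)·(-57.8) = -100.9 kcal

ΔH = -100.9 kcal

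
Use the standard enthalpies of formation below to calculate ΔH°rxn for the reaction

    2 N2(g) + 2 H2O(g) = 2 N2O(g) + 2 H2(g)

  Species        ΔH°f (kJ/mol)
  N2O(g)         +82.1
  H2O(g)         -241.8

Products: 2·(+82.1) + 2·(+0.0) = +164.2
Reactants: 2·(+0.0) + 2·(-241.8) = -483.6
ΔH°rxn = (+164.2) − (-483.6) = 647.8 kJ/mol

ΔH°rxn = 647.8 kJ/mol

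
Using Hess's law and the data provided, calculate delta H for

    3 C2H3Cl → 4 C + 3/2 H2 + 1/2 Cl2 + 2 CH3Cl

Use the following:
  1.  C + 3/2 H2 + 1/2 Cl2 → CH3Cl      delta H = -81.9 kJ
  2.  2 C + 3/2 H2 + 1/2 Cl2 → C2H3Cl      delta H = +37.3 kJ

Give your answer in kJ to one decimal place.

eq. 1 × 2: (2)·(-81.9) = -163.8 kJ
eq. 2 reversed and × 3: (-3)·(+37.3) = -111.9 kJ
Since enthalpy is a state function, delta H = (2)·(-81.9) + (-3)·(+37.3) = -275.7 kJ

delta H = -275.7 kJ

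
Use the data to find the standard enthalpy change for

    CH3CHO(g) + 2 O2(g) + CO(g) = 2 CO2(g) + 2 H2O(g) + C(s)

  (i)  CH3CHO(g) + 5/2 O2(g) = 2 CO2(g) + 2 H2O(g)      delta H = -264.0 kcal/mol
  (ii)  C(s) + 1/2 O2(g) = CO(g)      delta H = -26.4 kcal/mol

(i) as written (CH3CHO(g) already on the reactant side): -264.0 kcal/mol
(ii) reversed (CO(g) must end up as a reactant): +26.4 kcal/mol
Since enthalpy is a state function, delta H = (1)·(-264.0) + (-1)·(-26.4) = -237.6 kcal/mol

delta H = -237.6 kcal/mol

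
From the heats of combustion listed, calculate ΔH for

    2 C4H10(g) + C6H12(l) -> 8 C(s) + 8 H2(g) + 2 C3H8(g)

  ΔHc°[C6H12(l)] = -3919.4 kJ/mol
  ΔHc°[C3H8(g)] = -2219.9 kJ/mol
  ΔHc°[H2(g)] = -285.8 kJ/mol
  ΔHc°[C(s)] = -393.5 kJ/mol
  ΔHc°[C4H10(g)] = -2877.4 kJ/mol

ΔH = 200.0 kJ/mol

Using ΔH = Σ nΔHc°(reactants) − Σ nΔHc°(products):
= [2·(-2877.4) + 1·(-3919.4)] − [8·(-393.5) + 8·(-285.8) + 2·(-2219.9)]
= 200.0 kJ/mol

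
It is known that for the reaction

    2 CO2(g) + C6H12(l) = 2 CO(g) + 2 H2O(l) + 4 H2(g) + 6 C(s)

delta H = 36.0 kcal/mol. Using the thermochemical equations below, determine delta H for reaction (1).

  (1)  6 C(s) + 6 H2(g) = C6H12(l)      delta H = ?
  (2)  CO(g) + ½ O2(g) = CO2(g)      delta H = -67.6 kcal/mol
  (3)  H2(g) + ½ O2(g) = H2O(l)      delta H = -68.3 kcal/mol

(1) reversed (C6H12(l) must end up as a reactant): contributes −x
(2) reversed and × 2 (CO(g) must end up as a product; ×2 to match 2 CO(g) in the target): (-2)·(-67.6) = +135.2 kcal/mol
(3) × 2 (×2 to match 2 H2O(l) in the target): (2)·(-68.3) = -136.6 kcal/mol
+36.0 = (+135.2) + (-136.6) − x
x = (+36.0 − (-1.4)) / (-1) = -37.4 kcal/mol

delta H = -37.4 kcal/mol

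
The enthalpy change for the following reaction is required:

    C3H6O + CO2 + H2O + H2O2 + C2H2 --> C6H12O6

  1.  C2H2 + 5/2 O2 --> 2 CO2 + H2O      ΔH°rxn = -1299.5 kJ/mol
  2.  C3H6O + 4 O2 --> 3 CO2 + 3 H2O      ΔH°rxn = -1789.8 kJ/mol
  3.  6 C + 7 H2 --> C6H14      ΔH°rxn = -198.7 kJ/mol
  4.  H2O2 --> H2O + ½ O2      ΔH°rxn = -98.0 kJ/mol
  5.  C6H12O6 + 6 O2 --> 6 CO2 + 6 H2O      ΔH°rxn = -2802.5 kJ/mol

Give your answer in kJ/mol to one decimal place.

eq. 1 as written: -1299.5 kJ/mol
eq. 2 as written: -1789.8 kJ/mol
eq. 3: not needed.
eq. 4 as written: -98.0 kJ/mol
eq. 5 reversed: +2802.5 kJ/mol
Since enthalpy is a state function, ΔH°rxn = (1)·(-1299.5) + (1)·(-1789.8) + (1)·(-98.0) + (-1)·(-2802.5) = -384.8 kJ/mol

ΔH°rxn = -384.8 kJ/mol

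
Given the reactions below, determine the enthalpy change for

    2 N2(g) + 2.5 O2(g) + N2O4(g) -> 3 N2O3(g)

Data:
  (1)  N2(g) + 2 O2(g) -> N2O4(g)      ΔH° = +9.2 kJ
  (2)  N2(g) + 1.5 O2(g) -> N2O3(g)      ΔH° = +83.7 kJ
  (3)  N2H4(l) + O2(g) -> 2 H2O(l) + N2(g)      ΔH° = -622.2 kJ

(1) reversed (N2O4(g) must end up as a reactant): -9.2 kJ
(2) × 3 (×3 to match 3 N2O3(g) in the target): (3)·(+83.7) = +251.1 kJ
(3): not needed (N2H4(l) appears nowhere else).
ΔH° = (-1)·(+9.2) + (3)·(+83.7) = 241.9 kJ

ΔH° = 241.9 kJ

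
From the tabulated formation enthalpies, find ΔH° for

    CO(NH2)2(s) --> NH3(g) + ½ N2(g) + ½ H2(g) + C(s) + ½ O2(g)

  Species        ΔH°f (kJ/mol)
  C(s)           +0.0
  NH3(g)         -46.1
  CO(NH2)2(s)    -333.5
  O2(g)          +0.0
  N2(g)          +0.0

ΔH° = 287.4 kJ/mol

Products: 1·(-46.1) + 1/2·(+0.0) + 1/2·(+0.0) + 1·(+0.0) + 1/2·(+0.0) = -46.1
Reactants: 1·(-333.5) = -333.5
ΔH° = (-46.1) − (-333.5) = 287.4 kJ/mol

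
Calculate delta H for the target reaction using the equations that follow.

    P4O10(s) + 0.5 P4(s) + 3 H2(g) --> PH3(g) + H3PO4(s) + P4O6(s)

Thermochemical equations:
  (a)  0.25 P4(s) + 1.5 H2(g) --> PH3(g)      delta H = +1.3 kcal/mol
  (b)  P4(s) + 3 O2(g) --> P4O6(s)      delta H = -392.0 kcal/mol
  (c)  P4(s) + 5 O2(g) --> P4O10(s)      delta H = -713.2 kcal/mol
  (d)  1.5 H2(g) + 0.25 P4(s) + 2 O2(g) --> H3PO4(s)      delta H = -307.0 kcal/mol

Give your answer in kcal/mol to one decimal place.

delta H = 15.5 kcal/mol

(a) as written (PH3(g) already on the product side): +1.3 kcal/mol
(b) as written (P4O6(s) already on the product side): -392.0 kcal/mol
(c) reversed (reverse to put P4O10(s) on the reactant side): +713.2 kcal/mol
(d) as written (H3PO4(s) already on the product side): -307.0 kcal/mol
delta H = (+1.3) + (-392.0) + (+713.2) + (-307.0) = 15.5 kcal/mol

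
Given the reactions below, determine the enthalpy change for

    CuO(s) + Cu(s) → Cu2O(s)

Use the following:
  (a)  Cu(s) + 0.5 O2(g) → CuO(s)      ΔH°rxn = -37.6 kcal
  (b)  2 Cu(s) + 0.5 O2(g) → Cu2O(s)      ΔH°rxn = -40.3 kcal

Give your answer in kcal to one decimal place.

(a) reversed (CuO(s) must end up as a reactant): +37.6 kcal
(b) as written (Cu2O(s) already on the product side): -40.3 kcal
Combining the equations, ΔH°rxn = (+37.6) + (-40.3) = -2.7 kcal

ΔH°rxn = -2.7 kcal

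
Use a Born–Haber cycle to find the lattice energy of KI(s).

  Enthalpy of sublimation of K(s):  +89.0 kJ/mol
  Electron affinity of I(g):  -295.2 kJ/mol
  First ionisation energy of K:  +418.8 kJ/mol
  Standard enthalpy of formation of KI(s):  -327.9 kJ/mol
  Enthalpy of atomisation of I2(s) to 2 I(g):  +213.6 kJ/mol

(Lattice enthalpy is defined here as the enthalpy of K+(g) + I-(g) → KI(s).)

ΔHf° = 1·ΔHsub + 1·(ΣIE) + 1/2·D(I2) + 1·EA + U
-327.9 = 1·(+89.0) + 1·(+418.8) + 1/2·(+213.6) + 1·(-295.2) + U
U = -327.9 − (+319.4) = -647.3 kJ/mol

U = -647.3 kJ/mol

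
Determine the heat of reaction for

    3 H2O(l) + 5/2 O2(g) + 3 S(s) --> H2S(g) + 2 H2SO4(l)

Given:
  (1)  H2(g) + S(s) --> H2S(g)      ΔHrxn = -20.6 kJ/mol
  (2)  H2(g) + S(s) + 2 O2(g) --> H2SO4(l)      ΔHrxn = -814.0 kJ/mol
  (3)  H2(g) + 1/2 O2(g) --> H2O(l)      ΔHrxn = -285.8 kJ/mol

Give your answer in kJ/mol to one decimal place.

(1) as written: -20.6 kJ/mol
(2) × 2: (2)·(-814.0) = -1628.0 kJ/mol
(3) reversed and × 3: (-3)·(-285.8) = +857.4 kJ/mol
ΔHrxn = (-20.6) + (-1628.0) + (+857.4) = -791.2 kJ/mol

ΔHrxn = -791.2 kJ/mol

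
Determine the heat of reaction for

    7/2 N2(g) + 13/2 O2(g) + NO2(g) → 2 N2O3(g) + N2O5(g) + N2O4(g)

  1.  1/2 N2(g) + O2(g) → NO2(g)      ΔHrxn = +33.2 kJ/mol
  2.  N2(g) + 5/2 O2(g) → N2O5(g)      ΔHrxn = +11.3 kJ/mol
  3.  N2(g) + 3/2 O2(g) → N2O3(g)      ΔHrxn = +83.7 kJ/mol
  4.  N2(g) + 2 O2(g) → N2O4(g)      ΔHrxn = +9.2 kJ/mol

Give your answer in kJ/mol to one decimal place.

eq. 1 reversed: -33.2 kJ/mol
eq. 2 as written: +11.3 kJ/mol
eq. 3 × 2: (2)·(+83.7) = +167.4 kJ/mol
eq. 4 as written: +9.2 kJ/mol
Summing the manipulated equations, ΔHrxn = (-33.2) + (+11.3) + (+167.4) + (+9.2) = 154.7 kJ/mol

ΔHrxn = 154.7 kJ/mol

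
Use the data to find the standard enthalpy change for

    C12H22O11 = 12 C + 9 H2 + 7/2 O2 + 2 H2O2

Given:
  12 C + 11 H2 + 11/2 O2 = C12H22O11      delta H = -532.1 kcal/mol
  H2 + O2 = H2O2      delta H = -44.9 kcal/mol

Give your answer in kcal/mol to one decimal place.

equation 1 reversed (C12H22O11 must end up as a reactant): +532.1 kcal/mol
equation 2 × 2 (scale by 2 for the 2 H2O2): (2)·(-44.9) = -89.8 kcal/mol
delta H = (+532.1) + (-89.8) = 442.3 kcal/mol

delta H = 442.3 kcal/mol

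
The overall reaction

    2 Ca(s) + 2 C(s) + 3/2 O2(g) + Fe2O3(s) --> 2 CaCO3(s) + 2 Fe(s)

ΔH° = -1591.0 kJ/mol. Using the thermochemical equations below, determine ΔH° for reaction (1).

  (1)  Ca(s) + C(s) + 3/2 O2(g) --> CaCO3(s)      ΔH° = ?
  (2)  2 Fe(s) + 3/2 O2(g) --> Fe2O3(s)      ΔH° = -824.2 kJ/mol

ΔH° = -1207.6 kJ/mol

(1) × 2: contributes 2·x
(2) reversed: +824.2 kJ/mol
-1591.0 = (+824.2) + 2·x
x = (-1591.0 − (+824.2)) / (2) = -1207.6 kJ/mol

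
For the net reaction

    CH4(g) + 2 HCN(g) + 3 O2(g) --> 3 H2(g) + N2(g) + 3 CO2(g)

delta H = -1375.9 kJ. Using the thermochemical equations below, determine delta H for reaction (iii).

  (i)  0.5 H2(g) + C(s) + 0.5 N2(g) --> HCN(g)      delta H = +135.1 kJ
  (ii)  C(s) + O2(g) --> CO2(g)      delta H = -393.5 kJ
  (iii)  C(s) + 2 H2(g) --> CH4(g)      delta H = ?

delta H = -74.8 kJ

(i) reversed and × 2: (-2)·(+135.1) = -270.2 kJ
(ii) × 3: (3)·(-393.5) = -1180.5 kJ
(iii) reversed: contributes −x
-1375.9 = (-270.2) + (-1180.5) − x
x = (-1375.9 − (-1450.7)) / (-1) = -74.8 kJ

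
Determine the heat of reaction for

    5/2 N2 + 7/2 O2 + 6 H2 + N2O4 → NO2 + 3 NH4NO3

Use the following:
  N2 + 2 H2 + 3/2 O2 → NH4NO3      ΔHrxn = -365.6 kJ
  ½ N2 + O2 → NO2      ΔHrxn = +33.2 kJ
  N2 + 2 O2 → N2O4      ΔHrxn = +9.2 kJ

equation 1 × 3 (scale by 3 for the 3 NH4NO3): (3)·(-365.6) = -1096.8 kJ
equation 2 as written (NO2 already on the product side): +33.2 kJ
equation 3 reversed (reverse to put N2O4 on the reactant side): -9.2 kJ
By Hess's law, ΔHrxn = (-1096.8) + (+33.2) + (-9.2) = -1072.8 kJ

ΔHrxn = -1072.8 kJ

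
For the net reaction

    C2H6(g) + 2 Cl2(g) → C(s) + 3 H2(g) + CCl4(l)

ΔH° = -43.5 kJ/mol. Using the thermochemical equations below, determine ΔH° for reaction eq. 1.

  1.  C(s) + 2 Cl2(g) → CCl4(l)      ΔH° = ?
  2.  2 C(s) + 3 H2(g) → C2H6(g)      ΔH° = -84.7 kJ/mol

ΔH° = -128.2 kJ/mol

eq. 1 as written: contributes x
eq. 2 reversed: +84.7 kJ/mol
-43.5 = (+84.7) + x
x = (-43.5 − (+84.7)) / (1) = -128.2 kJ/mol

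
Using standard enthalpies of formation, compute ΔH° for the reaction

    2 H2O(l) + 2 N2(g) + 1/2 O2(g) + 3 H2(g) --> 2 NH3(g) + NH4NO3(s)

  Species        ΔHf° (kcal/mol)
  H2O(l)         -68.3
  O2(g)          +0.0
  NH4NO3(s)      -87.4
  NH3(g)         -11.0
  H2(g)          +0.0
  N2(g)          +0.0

ΔH° = 27.2 kcal/mol

Products: 2·(-11.0) + 1·(-87.4) = -109.4
Reactants: 2·(-68.3) + 2·(+0.0) + 1/2·(+0.0) + 3·(+0.0) = -136.6
ΔH° = (-109.4) − (-136.6) = 27.2 kcal/mol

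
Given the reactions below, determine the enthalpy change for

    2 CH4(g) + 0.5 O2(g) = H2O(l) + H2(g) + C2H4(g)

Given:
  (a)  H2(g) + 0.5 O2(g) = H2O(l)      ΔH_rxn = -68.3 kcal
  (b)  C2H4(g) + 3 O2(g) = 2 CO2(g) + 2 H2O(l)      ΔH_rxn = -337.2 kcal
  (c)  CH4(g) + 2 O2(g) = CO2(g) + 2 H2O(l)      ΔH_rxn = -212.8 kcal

(a) reversed (H2(g) must end up as a product): +68.3 kcal
(b) reversed (C2H4(g) must end up as a product): +337.2 kcal
(c) × 2 (×2 to match 2 CH4(g) in the target): (2)·(-212.8) = -425.6 kcal
ΔH_rxn = (+68.3) + (+337.2) + (-425.6) = -20.1 kcal

ΔH_rxn = -20.1 kcal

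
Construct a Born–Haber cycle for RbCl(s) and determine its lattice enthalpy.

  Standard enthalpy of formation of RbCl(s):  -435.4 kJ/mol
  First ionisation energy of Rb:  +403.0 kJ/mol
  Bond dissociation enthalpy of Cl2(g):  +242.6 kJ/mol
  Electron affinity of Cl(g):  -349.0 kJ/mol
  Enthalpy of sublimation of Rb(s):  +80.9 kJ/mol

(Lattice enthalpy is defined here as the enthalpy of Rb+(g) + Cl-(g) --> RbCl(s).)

ΔHf° = 1·ΔHsub + 1·(ΣIE) + 1/2·D(Cl2) + 1·EA + U
-435.4 = 1·(+80.9) + 1·(+403.0) + 1/2·(+242.6) + 1·(-349.0) + U
U = -435.4 − (+256.2) = -691.6 kJ/mol

U = -691.6 kJ/mol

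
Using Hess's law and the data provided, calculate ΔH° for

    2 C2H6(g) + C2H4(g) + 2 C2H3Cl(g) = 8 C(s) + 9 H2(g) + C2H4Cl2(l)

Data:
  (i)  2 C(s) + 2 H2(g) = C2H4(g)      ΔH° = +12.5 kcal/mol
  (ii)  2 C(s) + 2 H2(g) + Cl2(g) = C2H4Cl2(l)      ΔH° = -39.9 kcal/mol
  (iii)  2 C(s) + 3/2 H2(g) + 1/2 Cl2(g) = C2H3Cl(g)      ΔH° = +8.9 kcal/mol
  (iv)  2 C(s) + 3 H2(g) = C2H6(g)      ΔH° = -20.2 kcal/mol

(i) reversed: -12.5 kcal/mol
(ii) as written: -39.9 kcal/mol
(iii) reversed and × 2: (-2)·(+8.9) = -17.8 kcal/mol
(iv) reversed and × 2: (-2)·(-20.2) = +40.4 kcal/mol
By Hess's law, ΔH° = (-1)·(+12.5) + (1)·(-39.9) + (-2)·(+8.9) + (-2)·(-20.2) = -29.8 kcal/mol

ΔH° = -29.8 kcal/mol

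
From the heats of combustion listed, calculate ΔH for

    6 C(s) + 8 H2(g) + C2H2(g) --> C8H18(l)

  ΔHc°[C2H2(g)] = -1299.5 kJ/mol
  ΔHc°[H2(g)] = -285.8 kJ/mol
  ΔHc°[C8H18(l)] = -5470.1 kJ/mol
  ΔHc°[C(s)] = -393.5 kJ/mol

With combustion enthalpies, reactants minus products:
= [6·(-393.5) + 8·(-285.8) + 1·(-1299.5)] − [1·(-5470.1)]
= -476.8 kJ/mol

ΔH = -476.8 kJ/mol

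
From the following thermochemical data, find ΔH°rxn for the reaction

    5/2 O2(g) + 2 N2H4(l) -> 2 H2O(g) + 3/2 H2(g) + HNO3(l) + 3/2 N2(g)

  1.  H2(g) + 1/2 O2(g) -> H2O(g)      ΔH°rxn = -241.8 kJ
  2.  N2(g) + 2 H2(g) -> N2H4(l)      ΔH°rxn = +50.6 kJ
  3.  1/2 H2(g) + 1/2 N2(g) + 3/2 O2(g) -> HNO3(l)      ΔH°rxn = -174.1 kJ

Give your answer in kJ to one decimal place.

eq. 1 × 2 (scale by 2 for the 2 H2O(g)): (2)·(-241.8) = -483.6 kJ
eq. 2 reversed and × 2 (reverse to put N2H4(l) on the reactant side; scale by 2 for the 2 N2H4(l)): (-2)·(+50.6) = -101.2 kJ
eq. 3 as written (HNO3(l) already on the product side): -174.1 kJ
ΔH°rxn = (2)·(-241.8) + (-2)·(+50.6) + (1)·(-174.1) = -758.9 kJ

ΔH°rxn = -758.9 kJ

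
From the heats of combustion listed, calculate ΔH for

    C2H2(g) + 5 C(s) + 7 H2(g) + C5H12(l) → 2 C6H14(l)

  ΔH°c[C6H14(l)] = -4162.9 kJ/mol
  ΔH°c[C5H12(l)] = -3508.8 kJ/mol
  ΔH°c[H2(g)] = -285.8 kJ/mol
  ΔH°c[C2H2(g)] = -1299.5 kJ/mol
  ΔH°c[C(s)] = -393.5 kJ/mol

ΔH = -450.6 kJ/mol

With combustion enthalpies, reactants minus products:
= [1·(-1299.5) + 5·(-393.5) + 7·(-285.8) + 1·(-3508.8)] − [2·(-4162.9)]
= -450.6 kJ/mol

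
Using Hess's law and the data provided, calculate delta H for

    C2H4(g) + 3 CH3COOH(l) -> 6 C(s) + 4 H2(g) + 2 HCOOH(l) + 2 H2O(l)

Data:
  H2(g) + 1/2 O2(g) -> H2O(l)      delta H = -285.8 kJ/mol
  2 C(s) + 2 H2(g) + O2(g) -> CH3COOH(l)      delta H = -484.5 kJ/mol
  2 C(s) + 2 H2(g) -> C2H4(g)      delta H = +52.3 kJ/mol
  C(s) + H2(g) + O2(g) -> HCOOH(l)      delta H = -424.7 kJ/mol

delta H = -19.8 kJ/mol

equation 1 × 2: (2)·(-285.8) = -571.6 kJ/mol
equation 2 reversed and × 3: (-3)·(-484.5) = +1453.5 kJ/mol
equation 3 reversed: -52.3 kJ/mol
equation 4 × 2: (2)·(-424.7) = -849.4 kJ/mol
Combining the equations, delta H = (2)·(-285.8) + (-3)·(-484.5) + (-1)·(+52.3) + (2)·(-424.7) = -19.8 kJ/mol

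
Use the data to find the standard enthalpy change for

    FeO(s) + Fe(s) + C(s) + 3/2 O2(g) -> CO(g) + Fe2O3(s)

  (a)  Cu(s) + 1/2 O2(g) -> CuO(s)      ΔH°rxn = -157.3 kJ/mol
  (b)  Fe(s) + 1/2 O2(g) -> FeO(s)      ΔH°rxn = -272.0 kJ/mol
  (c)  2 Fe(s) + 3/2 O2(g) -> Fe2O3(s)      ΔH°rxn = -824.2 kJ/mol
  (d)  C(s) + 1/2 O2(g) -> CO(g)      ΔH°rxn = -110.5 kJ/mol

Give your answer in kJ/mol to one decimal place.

ΔH°rxn = -662.7 kJ/mol

(a): not needed (Cu(s) appears nowhere else).
(b) reversed (FeO(s) must end up as a reactant): +272.0 kJ/mol
(c) as written (Fe2O3(s) already on the product side): -824.2 kJ/mol
(d) as written (CO(g) already on the product side): -110.5 kJ/mol
ΔH°rxn = (+272.0) + (-824.2) + (-110.5) = -662.7 kJ/mol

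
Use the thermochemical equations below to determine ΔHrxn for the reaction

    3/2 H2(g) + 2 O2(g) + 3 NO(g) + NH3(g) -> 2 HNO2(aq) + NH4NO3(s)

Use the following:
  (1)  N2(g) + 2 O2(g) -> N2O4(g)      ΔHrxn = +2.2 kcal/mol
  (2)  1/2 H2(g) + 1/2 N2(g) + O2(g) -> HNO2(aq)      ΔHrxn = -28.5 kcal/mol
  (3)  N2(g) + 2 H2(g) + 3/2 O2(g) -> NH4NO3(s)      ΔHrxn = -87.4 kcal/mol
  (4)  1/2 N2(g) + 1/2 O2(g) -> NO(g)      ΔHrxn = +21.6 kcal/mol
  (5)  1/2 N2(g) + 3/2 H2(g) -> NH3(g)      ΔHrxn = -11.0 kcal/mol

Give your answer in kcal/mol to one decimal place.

ΔHrxn = -198.2 kcal/mol

(1): not needed (N2O4(g) appears nowhere else).
(2) × 2 (scale by 2 for the 2 HNO2(aq)): (2)·(-28.5) = -57.0 kcal/mol
(3) as written (NH4NO3(s) already on the product side): -87.4 kcal/mol
(4) reversed and × 3 (NO(g) must end up as a reactant; scale by 3 for the 3 NO(g)): (-3)·(+21.6) = -64.8 kcal/mol
(5) reversed (reverse to put NH3(g) on the reactant side): +11.0 kcal/mol
Since enthalpy is a state function, ΔHrxn = (2)·(-28.5) + (1)·(-87.4) + (-3)·(+21.6) + (-1)·(-11.0) = -198.2 kcal/mol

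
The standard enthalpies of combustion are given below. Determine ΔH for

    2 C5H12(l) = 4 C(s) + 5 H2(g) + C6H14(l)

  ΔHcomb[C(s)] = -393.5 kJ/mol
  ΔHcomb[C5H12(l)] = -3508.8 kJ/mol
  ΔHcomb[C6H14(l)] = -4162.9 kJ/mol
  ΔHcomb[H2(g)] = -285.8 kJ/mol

Using ΔH = Σ nΔHc°(reactants) − Σ nΔHc°(products):
= [2·(-3508.8)] − [4·(-393.5) + 5·(-285.8) + 1·(-4162.9)]
= 148.3 kJ/mol

ΔH = 148.3 kJ/mol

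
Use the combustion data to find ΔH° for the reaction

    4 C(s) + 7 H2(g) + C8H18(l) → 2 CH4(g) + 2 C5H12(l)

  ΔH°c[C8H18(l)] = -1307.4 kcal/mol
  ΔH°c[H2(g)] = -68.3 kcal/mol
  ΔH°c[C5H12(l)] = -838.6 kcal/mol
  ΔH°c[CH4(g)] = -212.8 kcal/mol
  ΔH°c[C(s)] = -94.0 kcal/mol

Using ΔH = Σ nΔHc°(reactants) − Σ nΔHc°(products):
= [4·(-94.0) + 7·(-68.3) + 1·(-1307.4)] − [2·(-212.8) + 2·(-838.6)]
= -58.7 kcal/mol

ΔH° = -58.7 kcal/mol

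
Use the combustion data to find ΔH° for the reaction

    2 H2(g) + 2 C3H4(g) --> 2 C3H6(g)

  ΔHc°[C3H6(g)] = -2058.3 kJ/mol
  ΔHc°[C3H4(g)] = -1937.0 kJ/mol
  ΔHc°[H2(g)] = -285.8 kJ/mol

ΔH° = -329.0 kJ/mol

With combustion enthalpies, reactants minus products:
= [2·(-285.8) + 2·(-1937.0)] − [2·(-2058.3)]
= -329.0 kJ/mol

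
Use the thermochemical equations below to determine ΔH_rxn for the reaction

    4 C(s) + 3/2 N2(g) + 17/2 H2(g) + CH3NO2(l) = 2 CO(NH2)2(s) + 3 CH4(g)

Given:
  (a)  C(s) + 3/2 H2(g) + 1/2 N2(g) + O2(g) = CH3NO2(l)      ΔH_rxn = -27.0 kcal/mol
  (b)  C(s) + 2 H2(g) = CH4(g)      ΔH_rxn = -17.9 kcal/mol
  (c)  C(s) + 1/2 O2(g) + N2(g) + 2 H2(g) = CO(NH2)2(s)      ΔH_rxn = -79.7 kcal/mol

ΔH_rxn = -186.1 kcal/mol

(a) reversed: +27.0 kcal/mol
(b) × 3: (3)·(-17.9) = -53.7 kcal/mol
(c) × 2: (2)·(-79.7) = -159.4 kcal/mol
By Hess's law, ΔH_rxn = (-1)·(-27.0) + (3)·(-17.9) + (2)·(-79.7) = -186.1 kcal/mol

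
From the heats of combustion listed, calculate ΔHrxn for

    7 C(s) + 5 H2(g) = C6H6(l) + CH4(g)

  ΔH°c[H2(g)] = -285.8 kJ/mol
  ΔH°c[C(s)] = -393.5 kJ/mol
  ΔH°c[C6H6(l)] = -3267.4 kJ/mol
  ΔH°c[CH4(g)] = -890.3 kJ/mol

ΔHrxn = -25.8 kJ/mol

With combustion enthalpies, reactants minus products:
= [7·(-393.5) + 5·(-285.8)] − [1·(-3267.4) + 1·(-890.3)]
= -25.8 kJ/mol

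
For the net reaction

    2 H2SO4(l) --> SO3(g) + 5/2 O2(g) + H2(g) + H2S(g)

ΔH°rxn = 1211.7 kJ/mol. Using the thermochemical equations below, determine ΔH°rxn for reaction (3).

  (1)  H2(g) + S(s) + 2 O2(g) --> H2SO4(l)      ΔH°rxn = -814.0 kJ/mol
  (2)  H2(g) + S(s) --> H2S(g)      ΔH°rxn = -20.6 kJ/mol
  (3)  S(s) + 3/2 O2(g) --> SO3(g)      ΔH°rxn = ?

(1) reversed and × 2: (-2)·(-814.0) = +1628.0 kJ/mol
(2) as written: -20.6 kJ/mol
(3) as written: contributes x
+1211.7 = (+1628.0) + (-20.6) + x
x = (+1211.7 − (+1607.4)) / (1) = -395.7 kJ/mol

ΔH°rxn = -395.7 kJ/mol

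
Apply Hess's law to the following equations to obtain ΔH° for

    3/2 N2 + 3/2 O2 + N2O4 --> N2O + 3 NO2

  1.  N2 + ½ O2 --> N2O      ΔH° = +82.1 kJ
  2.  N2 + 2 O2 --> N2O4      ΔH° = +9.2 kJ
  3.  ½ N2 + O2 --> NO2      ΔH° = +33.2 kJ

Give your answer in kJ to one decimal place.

ΔH° = 172.5 kJ

eq. 1 as written (N2O already on the product side): +82.1 kJ
eq. 2 reversed (N2O4 must end up as a reactant): -9.2 kJ
eq. 3 × 3 (×3 to match 3 NO2 in the target): (3)·(+33.2) = +99.6 kJ
Summing the manipulated equations, ΔH° = (+82.1) + (-9.2) + (+99.6) = 172.5 kJ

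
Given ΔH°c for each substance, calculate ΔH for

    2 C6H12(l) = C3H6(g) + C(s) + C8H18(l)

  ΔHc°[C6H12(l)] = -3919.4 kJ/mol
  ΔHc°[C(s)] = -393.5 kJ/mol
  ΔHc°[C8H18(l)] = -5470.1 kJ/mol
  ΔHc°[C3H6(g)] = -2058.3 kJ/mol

ΔH = 83.1 kJ/mol

Using ΔH = Σ nΔHc°(reactants) − Σ nΔHc°(products):
= [2·(-3919.4)] − [1·(-2058.3) + 1·(-393.5) + 1·(-5470.1)]
= 83.1 kJ/mol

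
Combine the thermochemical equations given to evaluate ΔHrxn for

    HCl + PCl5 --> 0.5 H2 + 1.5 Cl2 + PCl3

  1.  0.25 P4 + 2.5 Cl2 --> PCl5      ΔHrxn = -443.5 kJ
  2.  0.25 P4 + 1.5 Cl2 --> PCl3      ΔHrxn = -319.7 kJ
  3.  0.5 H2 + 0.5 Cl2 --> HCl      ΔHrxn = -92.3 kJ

ΔHrxn = 216.1 kJ

eq. 1 reversed (reverse to put PCl5 on the reactant side): +443.5 kJ
eq. 2 as written (PCl3 already on the product side): -319.7 kJ
eq. 3 reversed (reverse to put HCl on the reactant side): +92.3 kJ
Summing the manipulated equations, ΔHrxn = (+443.5) + (-319.7) + (+92.3) = 216.1 kJ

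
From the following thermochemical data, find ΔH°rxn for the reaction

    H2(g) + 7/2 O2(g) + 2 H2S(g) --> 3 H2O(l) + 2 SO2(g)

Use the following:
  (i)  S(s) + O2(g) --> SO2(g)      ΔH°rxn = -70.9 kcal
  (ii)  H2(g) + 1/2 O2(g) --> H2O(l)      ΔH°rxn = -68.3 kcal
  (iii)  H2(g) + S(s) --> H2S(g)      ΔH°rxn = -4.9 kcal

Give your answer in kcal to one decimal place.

(i) × 2 (×2 to match 2 SO2(g) in the target): (2)·(-70.9) = -141.8 kcal
(ii) × 3 (scale by 3 for the 3 H2O(l)): (3)·(-68.3) = -204.9 kcal
(iii) reversed and × 2 (H2S(g) must end up as a reactant; scale by 2 for the 2 H2S(g)): (-2)·(-4.9) = +9.8 kcal
ΔH°rxn = (-141.8) + (-204.9) + (+9.8) = -336.9 kcal

ΔH°rxn = -336.9 kcal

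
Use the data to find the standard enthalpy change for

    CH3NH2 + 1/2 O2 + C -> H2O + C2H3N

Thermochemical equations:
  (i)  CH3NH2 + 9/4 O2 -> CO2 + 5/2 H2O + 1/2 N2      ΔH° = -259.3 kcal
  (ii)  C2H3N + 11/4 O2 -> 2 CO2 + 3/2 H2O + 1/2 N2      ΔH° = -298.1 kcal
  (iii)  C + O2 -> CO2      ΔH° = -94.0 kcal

(i) as written (CH3NH2 already on the reactant side): -259.3 kcal
(ii) reversed (reverse to put C2H3N on the product side): +298.1 kcal
(iii) as written (C already on the reactant side): -94.0 kcal
ΔH° = (1)·(-259.3) + (-1)·(-298.1) + (1)·(-94.0) = -55.2 kcal

ΔH° = -55.2 kcal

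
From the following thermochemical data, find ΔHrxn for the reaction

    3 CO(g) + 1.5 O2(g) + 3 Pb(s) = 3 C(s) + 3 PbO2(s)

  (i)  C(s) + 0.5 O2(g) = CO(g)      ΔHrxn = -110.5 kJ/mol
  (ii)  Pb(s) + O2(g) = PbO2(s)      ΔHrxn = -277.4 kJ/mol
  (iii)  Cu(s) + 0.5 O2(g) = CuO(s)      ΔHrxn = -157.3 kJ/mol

(i) reversed and × 3 (reverse to put CO(g) on the reactant side; ×3 to match 3 CO(g) in the target): (-3)·(-110.5) = +331.5 kJ/mol
(ii) × 3 (scale by 3 for the 3 PbO2(s)): (3)·(-277.4) = -832.2 kJ/mol
(iii): not needed (CuO(s) appears nowhere else).
ΔHrxn = (-3)·(-110.5) + (3)·(-277.4) = -500.7 kJ/mol

ΔHrxn = -500.7 kJ/mol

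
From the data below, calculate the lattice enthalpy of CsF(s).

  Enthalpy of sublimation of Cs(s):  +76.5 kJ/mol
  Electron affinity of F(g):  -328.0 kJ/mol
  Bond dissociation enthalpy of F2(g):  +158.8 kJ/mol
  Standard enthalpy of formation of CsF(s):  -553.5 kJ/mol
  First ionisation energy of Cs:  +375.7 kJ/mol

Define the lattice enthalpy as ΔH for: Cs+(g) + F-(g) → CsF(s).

U = -757.1 kJ/mol

ΔHf° = 1·ΔHsub + 1·(ΣIE) + 1/2·D(F2) + 1·EA + U
-553.5 = 1·(+76.5) + 1·(+375.7) + 1/2·(+158.8) + 1·(-328.0) + U
U = -553.5 − (+203.6) = -757.1 kJ/mol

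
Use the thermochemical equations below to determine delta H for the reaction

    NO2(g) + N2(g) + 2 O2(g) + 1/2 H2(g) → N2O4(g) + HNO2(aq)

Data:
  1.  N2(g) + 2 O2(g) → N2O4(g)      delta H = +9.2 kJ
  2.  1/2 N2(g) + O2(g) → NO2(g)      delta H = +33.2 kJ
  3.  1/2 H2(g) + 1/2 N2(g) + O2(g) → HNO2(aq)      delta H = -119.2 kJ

delta H = -143.2 kJ

eq. 1 as written (N2O4(g) already on the product side): +9.2 kJ
eq. 2 reversed (reverse to put NO2(g) on the reactant side): -33.2 kJ
eq. 3 as written (HNO2(aq) already on the product side): -119.2 kJ
delta H = (1)·(+9.2) + (-1)·(+33.2) + (1)·(-119.2) = -143.2 kJ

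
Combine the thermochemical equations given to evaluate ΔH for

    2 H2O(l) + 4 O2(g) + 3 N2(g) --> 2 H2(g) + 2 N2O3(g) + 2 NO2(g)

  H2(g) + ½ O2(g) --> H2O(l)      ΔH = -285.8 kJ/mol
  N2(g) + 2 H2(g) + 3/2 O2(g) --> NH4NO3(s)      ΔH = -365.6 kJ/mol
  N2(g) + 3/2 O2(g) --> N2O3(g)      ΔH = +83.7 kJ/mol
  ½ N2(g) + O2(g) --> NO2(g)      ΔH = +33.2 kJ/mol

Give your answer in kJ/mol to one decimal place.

ΔH = 805.4 kJ/mol

equation 1 reversed and × 2: (-2)·(-285.8) = +571.6 kJ/mol
equation 2: not needed.
equation 3 × 2: (2)·(+83.7) = +167.4 kJ/mol
equation 4 × 2: (2)·(+33.2) = +66.4 kJ/mol
ΔH = (-2)·(-285.8) + (2)·(+83.7) + (2)·(+33.2) = 805.4 kJ/mol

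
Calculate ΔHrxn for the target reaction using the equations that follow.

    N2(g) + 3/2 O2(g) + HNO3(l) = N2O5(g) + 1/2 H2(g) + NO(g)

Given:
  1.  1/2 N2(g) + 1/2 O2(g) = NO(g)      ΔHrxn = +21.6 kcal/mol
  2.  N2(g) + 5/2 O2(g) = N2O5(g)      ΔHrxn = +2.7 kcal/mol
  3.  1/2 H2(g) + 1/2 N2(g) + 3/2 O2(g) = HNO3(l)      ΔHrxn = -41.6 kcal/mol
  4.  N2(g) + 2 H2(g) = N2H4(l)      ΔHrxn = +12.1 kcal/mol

ΔHrxn = 65.9 kcal/mol

eq. 1 as written (NO(g) already on the product side): +21.6 kcal/mol
eq. 2 as written (N2O5(g) already on the product side): +2.7 kcal/mol
eq. 3 reversed (reverse to put HNO3(l) on the reactant side): +41.6 kcal/mol
eq. 4: not needed (N2H4(l) appears nowhere else).
ΔHrxn = (+21.6) + (+2.7) + (+41.6) = 65.9 kcal/mol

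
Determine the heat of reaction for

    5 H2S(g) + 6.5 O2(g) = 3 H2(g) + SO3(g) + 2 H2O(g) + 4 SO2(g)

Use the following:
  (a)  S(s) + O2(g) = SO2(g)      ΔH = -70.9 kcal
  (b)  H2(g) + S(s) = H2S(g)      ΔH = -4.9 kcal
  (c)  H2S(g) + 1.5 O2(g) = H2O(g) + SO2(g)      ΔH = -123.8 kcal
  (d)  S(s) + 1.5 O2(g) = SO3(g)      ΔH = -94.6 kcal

(a) × 2: (2)·(-70.9) = -141.8 kcal
(b) reversed and × 3: (-3)·(-4.9) = +14.7 kcal
(c) × 2: (2)·(-123.8) = -247.6 kcal
(d) as written: -94.6 kcal
ΔH = (-141.8) + (+14.7) + (-247.6) + (-94.6) = -469.3 kcal

ΔH = -469.3 kcal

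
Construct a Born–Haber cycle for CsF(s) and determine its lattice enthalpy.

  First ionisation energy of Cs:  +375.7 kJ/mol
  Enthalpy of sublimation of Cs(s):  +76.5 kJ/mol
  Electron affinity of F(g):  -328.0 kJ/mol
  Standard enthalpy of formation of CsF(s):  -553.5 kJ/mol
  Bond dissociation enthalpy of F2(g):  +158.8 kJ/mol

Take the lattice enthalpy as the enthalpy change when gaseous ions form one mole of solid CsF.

ΔHf° = 1·ΔHsub + 1·(ΣIE) + 1/2·D(F2) + 1·EA + U
-553.5 = 1·(+76.5) + 1·(+375.7) + 1/2·(+158.8) + 1·(-328.0) + U
U = -553.5 − (+203.6) = -757.1 kJ/mol

U = -757.1 kJ/mol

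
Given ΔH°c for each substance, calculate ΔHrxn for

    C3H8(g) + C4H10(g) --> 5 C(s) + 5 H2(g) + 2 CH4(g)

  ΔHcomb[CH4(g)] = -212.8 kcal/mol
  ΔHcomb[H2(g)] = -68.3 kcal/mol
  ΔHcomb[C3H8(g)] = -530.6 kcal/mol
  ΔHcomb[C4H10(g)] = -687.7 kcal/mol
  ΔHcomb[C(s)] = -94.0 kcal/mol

With combustion enthalpies, reactants minus products:
= [1·(-530.6) + 1·(-687.7)] − [5·(-94.0) + 5·(-68.3) + 2·(-212.8)]
= 18.8 kcal/mol

ΔHrxn = 18.8 kcal/mol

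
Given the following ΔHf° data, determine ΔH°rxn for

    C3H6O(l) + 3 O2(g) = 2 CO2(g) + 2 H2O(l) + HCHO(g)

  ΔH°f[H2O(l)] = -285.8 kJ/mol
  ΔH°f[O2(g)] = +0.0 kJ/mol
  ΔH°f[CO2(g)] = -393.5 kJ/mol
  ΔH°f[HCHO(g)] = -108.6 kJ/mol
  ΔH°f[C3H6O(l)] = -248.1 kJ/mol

Products: 2·(-393.5) + 2·(-285.8) + 1·(-108.6) = -1467.2
Reactants: 1·(-248.1) + 3·(+0.0) = -248.1
ΔH°rxn = (-1467.2) − (-248.1) = -1219.1 kJ/mol

ΔH°rxn = -1219.1 kJ/mol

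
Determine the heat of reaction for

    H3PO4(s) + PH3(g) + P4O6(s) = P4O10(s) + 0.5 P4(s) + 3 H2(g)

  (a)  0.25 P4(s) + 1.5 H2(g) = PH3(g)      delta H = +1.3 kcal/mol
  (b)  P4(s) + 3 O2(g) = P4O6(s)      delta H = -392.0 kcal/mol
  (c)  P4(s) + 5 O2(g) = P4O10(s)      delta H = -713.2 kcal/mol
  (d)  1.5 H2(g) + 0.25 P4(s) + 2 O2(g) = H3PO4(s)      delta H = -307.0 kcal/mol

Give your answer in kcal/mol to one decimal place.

(a) reversed (PH3(g) must end up as a reactant): -1.3 kcal/mol
(b) reversed (P4O6(s) must end up as a reactant): +392.0 kcal/mol
(c) as written (P4O10(s) already on the product side): -713.2 kcal/mol
(d) reversed (reverse to put H3PO4(s) on the reactant side): +307.0 kcal/mol
delta H = (-1)·(+1.3) + (-1)·(-392.0) + (1)·(-713.2) + (-1)·(-307.0) = -15.5 kcal/mol

delta H = -15.5 kcal/mol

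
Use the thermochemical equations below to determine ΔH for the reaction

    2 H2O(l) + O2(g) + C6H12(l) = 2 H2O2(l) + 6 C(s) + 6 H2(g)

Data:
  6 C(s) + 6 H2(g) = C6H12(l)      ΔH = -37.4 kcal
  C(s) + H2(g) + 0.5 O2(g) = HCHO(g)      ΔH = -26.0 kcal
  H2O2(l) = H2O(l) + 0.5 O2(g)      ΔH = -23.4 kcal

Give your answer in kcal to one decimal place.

equation 1 reversed (reverse to put C6H12(l) on the reactant side): +37.4 kcal
equation 2: not needed (HCHO(g) appears nowhere else).
equation 3 reversed and × 2 (reverse to put H2O2(l) on the product side; ×2 to match 2 H2O2(l) in the target): (-2)·(-23.4) = +46.8 kcal
ΔH = (+37.4) + (+46.8) = 84.2 kcal

ΔH = 84.2 kcal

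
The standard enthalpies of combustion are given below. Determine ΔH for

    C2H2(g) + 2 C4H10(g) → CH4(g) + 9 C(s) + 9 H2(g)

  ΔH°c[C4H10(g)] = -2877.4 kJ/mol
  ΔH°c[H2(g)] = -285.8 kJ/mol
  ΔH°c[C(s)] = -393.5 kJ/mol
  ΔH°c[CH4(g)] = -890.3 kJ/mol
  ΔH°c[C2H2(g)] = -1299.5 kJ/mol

ΔH = -50.3 kJ/mol

Using ΔH = Σ nΔHc°(reactants) − Σ nΔHc°(products):
= [1·(-1299.5) + 2·(-2877.4)] − [1·(-890.3) + 9·(-393.5) + 9·(-285.8)]
= -50.3 kJ/mol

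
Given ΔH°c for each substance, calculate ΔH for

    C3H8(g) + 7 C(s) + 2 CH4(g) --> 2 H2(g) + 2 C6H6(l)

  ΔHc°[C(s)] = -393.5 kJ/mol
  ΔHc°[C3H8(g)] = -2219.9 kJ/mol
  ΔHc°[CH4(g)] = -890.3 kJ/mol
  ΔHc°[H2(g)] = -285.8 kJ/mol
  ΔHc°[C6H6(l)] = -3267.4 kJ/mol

Using ΔH = Σ nΔHc°(reactants) − Σ nΔHc°(products):
= [1·(-2219.9) + 7·(-393.5) + 2·(-890.3)] − [2·(-285.8) + 2·(-3267.4)]
= 351.4 kJ/mol

ΔH = 351.4 kJ/mol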